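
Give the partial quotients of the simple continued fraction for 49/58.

[0; 1, 5, 2, 4]

Run the Euclidean algorithm on 49 and 58; the successive quotients are the partial quotients a_0, a_1, ... (each step inverts the fractional part left over by the previous one):
  49 = 0*58 + 49, so a_0 = 0.
  58 = 1*49 + 9, so a_1 = 1.
  49 = 5*9 + 4, so a_2 = 5.
  9 = 2*4 + 1, so a_3 = 2.
  4 = 4*1 + 0, so a_4 = 4.
The remainder reaches 0 after 5 divisions, so the expansion has 5 partial quotients, read off in order.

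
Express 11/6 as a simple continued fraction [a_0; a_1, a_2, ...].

Run the Euclidean algorithm on 11 and 6; the successive quotients are the partial quotients a_0, a_1, ... (each step inverts the fractional part left over by the previous one):
  11 = 1*6 + 5, so a_0 = 1.
  6 = 1*5 + 1, so a_1 = 1.
  5 = 5*1 + 0, so a_2 = 5.
The remainder reaches 0 after 3 divisions, so the expansion has 3 partial quotients, read off in order.

[1; 1, 5]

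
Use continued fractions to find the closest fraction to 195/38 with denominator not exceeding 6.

Expand x = 195/38 as a continued fraction with the Euclidean algorithm:
  195 = 5*38 + 5, so a_0 = 5.
  38 = 7*5 + 3, so a_1 = 7.
  5 = 1*3 + 2, so a_2 = 1.
  3 = 1*2 + 1, so a_3 = 1.
  2 = 2*1 + 0, so a_4 = 2.
so x = [5; 7, 1, 1, 2].
Convergents (p_i = a_i*p_{i-1} + p_{i-2}, q_i = a_i*q_{i-1} + q_{i-2} with p_{-2}=0, p_{-1}=1, q_{-2}=1, q_{-1}=0), until the denominator exceeds 6:
  i=0: a_0=5, p_0 = 5*1 + 0 = 5, q_0 = 5*0 + 1 = 1.
  i=1: a_1=7, p_1 = 7*5 + 1 = 36, q_1 = 7*1 + 0 = 7.
q_1 = 7 > 6, so the last convergent with denominator <= 6 is p_0/q_0 = 5/1.
The closest fraction with denominator <= 6 is either p_0/q_0 or the intermediate fraction (k*p_0 + p_{-1})/(k*q_0 + q_{-1}) with the largest k >= 1 whose denominator stays <= 6; these approach x as k grows, and every other convergent or intermediate fraction in range is farther away.
Largest k: floor((6 - q_{-1})/q_0) = floor((6 - 0)/1) = 6 (using the seeds p_{-1} = 1, q_{-1} = 0).
That gives (6*5 + 1)/(6*1 + 0) = 31/6.
Compare the errors: |x - 5/1| = |195*1 - 5*38|/(38*1) = 5/38, and |x - 31/6| = |195*6 - 31*38|/(38*6) = 8/228.
Cross-multiplying, 8*38 = 304 < 1140 = 5*228, so 8/228 is smaller: the intermediate fraction 31/6 is closer to x than 5/1.

31/6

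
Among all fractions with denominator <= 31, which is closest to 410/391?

Expand x = 410/391 as a continued fraction with the Euclidean algorithm:
  410 = 1*391 + 19, so a_0 = 1.
  391 = 20*19 + 11, so a_1 = 20.
  19 = 1*11 + 8, so a_2 = 1.
  11 = 1*8 + 3, so a_3 = 1.
  8 = 2*3 + 2, so a_4 = 2.
  3 = 1*2 + 1, so a_5 = 1.
  2 = 2*1 + 0, so a_6 = 2.
so x = [1; 20, 1, 1, 2, 1, 2].
Convergents (p_i = a_i*p_{i-1} + p_{i-2}, q_i = a_i*q_{i-1} + q_{i-2} with p_{-2}=0, p_{-1}=1, q_{-2}=1, q_{-1}=0), until the denominator exceeds 31:
  i=0: a_0=1, p_0 = 1*1 + 0 = 1, q_0 = 1*0 + 1 = 1.
  i=1: a_1=20, p_1 = 20*1 + 1 = 21, q_1 = 20*1 + 0 = 20.
  i=2: a_2=1, p_2 = 1*21 + 1 = 22, q_2 = 1*20 + 1 = 21.
  i=3: a_3=1, p_3 = 1*22 + 21 = 43, q_3 = 1*21 + 20 = 41.
q_3 = 41 > 31, so the last convergent with denominator <= 31 is p_2/q_2 = 22/21.
The closest fraction with denominator <= 31 is either p_2/q_2 or the intermediate fraction (k*p_2 + p_1)/(k*q_2 + q_1) with the largest k >= 1 whose denominator stays <= 31; these approach x as k grows, and every other convergent or intermediate fraction in range is farther away.
Largest k: floor((31 - q_1)/q_2) = floor((31 - 20)/21) = 0.
Since k = 0, no intermediate fraction beyond p_2/q_2 has denominator <= 31, so the convergent 22/21 is the closest (its error is |410*21 - 22*391|/(391*21) = 8/8211).

22/21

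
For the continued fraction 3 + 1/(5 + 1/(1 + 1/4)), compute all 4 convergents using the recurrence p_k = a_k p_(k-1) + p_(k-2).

Using the convergent recurrence p_i = a_i*p_{i-1} + p_{i-2}, q_i = a_i*q_{i-1} + q_{i-2} with p_{-2}=0, p_{-1}=1, q_{-2}=1, q_{-1}=0:
  i=0: a_0=3, p_0 = 3*1 + 0 = 3, q_0 = 3*0 + 1 = 1.
  i=1: a_1=5, p_1 = 5*3 + 1 = 16, q_1 = 5*1 + 0 = 5.
  i=2: a_2=1, p_2 = 1*16 + 3 = 19, q_2 = 1*5 + 1 = 6.
  i=3: a_3=4, p_3 = 4*19 + 16 = 92, q_3 = 4*6 + 5 = 29.

3/1, 16/5, 19/6, 92/29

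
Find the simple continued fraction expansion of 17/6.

Run the Euclidean algorithm on 17 and 6; the successive quotients are the partial quotients a_0, a_1, ... (each step inverts the fractional part left over by the previous one):
  17 = 2*6 + 5, so a_0 = 2.
  6 = 1*5 + 1, so a_1 = 1.
  5 = 5*1 + 0, so a_2 = 5.
The remainder reaches 0 after 3 divisions, so the expansion has 3 partial quotients, read off in order.

[2; 1, 5]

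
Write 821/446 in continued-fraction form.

[1; 1, 5, 3, 1, 1, 4, 2]

Run the Euclidean algorithm on 821 and 446; the successive quotients are the partial quotients a_0, a_1, ... (each step inverts the fractional part left over by the previous one):
  821 = 1*446 + 375, so a_0 = 1.
  446 = 1*375 + 71, so a_1 = 1.
  375 = 5*71 + 20, so a_2 = 5.
  71 = 3*20 + 11, so a_3 = 3.
  20 = 1*11 + 9, so a_4 = 1.
  11 = 1*9 + 2, so a_5 = 1.
  9 = 4*2 + 1, so a_6 = 4.
  2 = 2*1 + 0, so a_7 = 2.
The remainder reaches 0 after 8 divisions, so the expansion has 8 partial quotients, read off in order.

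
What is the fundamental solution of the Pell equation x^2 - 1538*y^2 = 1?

First expand sqrt(1538) as a continued fraction. With x_i = (sqrt(1538) + m_i)/d_i and (m_0, d_0) = (0, 1): a_0 = floor(sqrt(1538)) = 39, since 39^2 = 1521 <= 1538 < 1600 = 40^2.
Iterate m_{i+1} = d_i*a_i - m_i, d_{i+1} = (1538 - m_{i+1}^2)/d_i, a_{i+1} = floor((a_0 + m_{i+1})/d_{i+1}):
  m_1 = 1*39 - 0 = 39, d_1 = (1538 - 39^2)/1 = 17/1 = 17, a_1 = floor((39 + 39)/17) = 4.
  m_2 = 17*4 - 39 = 29, d_2 = (1538 - 29^2)/17 = 697/17 = 41, a_2 = floor((39 + 29)/41) = 1.
  m_3 = 41*1 - 29 = 12, d_3 = (1538 - 12^2)/41 = 1394/41 = 34, a_3 = floor((39 + 12)/34) = 1.
  m_4 = 34*1 - 12 = 22, d_4 = (1538 - 22^2)/34 = 1054/34 = 31, a_4 = floor((39 + 22)/31) = 1.
  m_5 = 31*1 - 22 = 9, d_5 = (1538 - 9^2)/31 = 1457/31 = 47, a_5 = floor((39 + 9)/47) = 1.
  m_6 = 47*1 - 9 = 38, d_6 = (1538 - 38^2)/47 = 94/47 = 2, a_6 = floor((39 + 38)/2) = 38.
  m_7 = 2*38 - 38 = 38, d_7 = (1538 - 38^2)/2 = 94/2 = 47, a_7 = floor((39 + 38)/47) = 1.
  m_8 = 47*1 - 38 = 9, d_8 = (1538 - 9^2)/47 = 1457/47 = 31, a_8 = floor((39 + 9)/31) = 1.
  m_9 = 31*1 - 9 = 22, d_9 = (1538 - 22^2)/31 = 1054/31 = 34, a_9 = floor((39 + 22)/34) = 1.
  m_10 = 34*1 - 22 = 12, d_10 = (1538 - 12^2)/34 = 1394/34 = 41, a_10 = floor((39 + 12)/41) = 1.
  m_11 = 41*1 - 12 = 29, d_11 = (1538 - 29^2)/41 = 697/41 = 17, a_11 = floor((39 + 29)/17) = 4.
  m_12 = 17*4 - 29 = 39, d_12 = (1538 - 39^2)/17 = 17/17 = 1, a_12 = floor((39 + 39)/1) = 78.
  m_13 = 1*78 - 39 = 39, d_13 = (1538 - 39^2)/1 = 17/1 = 17: (m_13, d_13) = (m_1, d_1) = (39, 17), so from here the quotients repeat a_1, ..., a_12; the period length is 12.
So sqrt(1538) = [39; (4, 1, 1, 1, 1, 38, 1, 1, 1, 1, 4, 78)] with period length k = 12.
k is even, so the fundamental solution of x^2 - 1538y^2 = 1 is (p_{k-1}, q_{k-1}) = (p_11, q_11); compute convergents through index 11.
Convergents (p_i = a_i*p_{i-1} + p_{i-2}, q_i = a_i*q_{i-1} + q_{i-2} with p_{-2}=0, p_{-1}=1, q_{-2}=1, q_{-1}=0):
  i=0: a_0=39, p_0 = 39*1 + 0 = 39, q_0 = 39*0 + 1 = 1.
  i=1: a_1=4, p_1 = 4*39 + 1 = 157, q_1 = 4*1 + 0 = 4.
  i=2: a_2=1, p_2 = 1*157 + 39 = 196, q_2 = 1*4 + 1 = 5.
  i=3: a_3=1, p_3 = 1*196 + 157 = 353, q_3 = 1*5 + 4 = 9.
  i=4: a_4=1, p_4 = 1*353 + 196 = 549, q_4 = 1*9 + 5 = 14.
  i=5: a_5=1, p_5 = 1*549 + 353 = 902, q_5 = 1*14 + 9 = 23.
  i=6: a_6=38, p_6 = 38*902 + 549 = 34825, q_6 = 38*23 + 14 = 888.
  i=7: a_7=1, p_7 = 1*34825 + 902 = 35727, q_7 = 1*888 + 23 = 911.
  i=8: a_8=1, p_8 = 1*35727 + 34825 = 70552, q_8 = 1*911 + 888 = 1799.
  i=9: a_9=1, p_9 = 1*70552 + 35727 = 106279, q_9 = 1*1799 + 911 = 2710.
  i=10: a_10=1, p_10 = 1*106279 + 70552 = 176831, q_10 = 1*2710 + 1799 = 4509.
  i=11: a_11=4, p_11 = 4*176831 + 106279 = 813603, q_11 = 4*4509 + 2710 = 20746.
Check: 813603^2 - 1538*20746^2 = 661949841609 - 661949841608 = 1, so (x, y) = (813603, 20746) solves the equation, and by the theorem it is the least positive solution.

(x, y) = (813603, 20746)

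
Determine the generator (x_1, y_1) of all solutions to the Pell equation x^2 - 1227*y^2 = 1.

(x, y) = (1226, 35)

First expand sqrt(1227) as a continued fraction. With x_i = (sqrt(1227) + m_i)/d_i and (m_0, d_0) = (0, 1): a_0 = floor(sqrt(1227)) = 35, since 35^2 = 1225 <= 1227 < 1296 = 36^2.
Iterate m_{i+1} = d_i*a_i - m_i, d_{i+1} = (1227 - m_{i+1}^2)/d_i, a_{i+1} = floor((a_0 + m_{i+1})/d_{i+1}):
  m_1 = 1*35 - 0 = 35, d_1 = (1227 - 35^2)/1 = 2/1 = 2, a_1 = floor((35 + 35)/2) = 35.
  m_2 = 2*35 - 35 = 35, d_2 = (1227 - 35^2)/2 = 2/2 = 1, a_2 = floor((35 + 35)/1) = 70.
  m_3 = 1*70 - 35 = 35, d_3 = (1227 - 35^2)/1 = 2/1 = 2: (m_3, d_3) = (m_1, d_1) = (35, 2), so from here the quotients repeat a_1, a_2; the period length is 2.
So sqrt(1227) = [35; (35, 70)] with period length k = 2.
k is even, so the fundamental solution of x^2 - 1227y^2 = 1 is (p_{k-1}, q_{k-1}) = (p_1, q_1); compute convergents through index 1.
Convergents (p_i = a_i*p_{i-1} + p_{i-2}, q_i = a_i*q_{i-1} + q_{i-2} with p_{-2}=0, p_{-1}=1, q_{-2}=1, q_{-1}=0):
  i=0: a_0=35, p_0 = 35*1 + 0 = 35, q_0 = 35*0 + 1 = 1.
  i=1: a_1=35, p_1 = 35*35 + 1 = 1226, q_1 = 35*1 + 0 = 35.
Check: 1226^2 - 1227*35^2 = 1503076 - 1503075 = 1, so (x, y) = (1226, 35) solves the equation, and by the theorem it is the least positive solution.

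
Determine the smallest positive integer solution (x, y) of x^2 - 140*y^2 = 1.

First expand sqrt(140) as a continued fraction. With x_i = (sqrt(140) + m_i)/d_i and (m_0, d_0) = (0, 1): a_0 = floor(sqrt(140)) = 11, since 11^2 = 121 <= 140 < 144 = 12^2.
Iterate m_{i+1} = d_i*a_i - m_i, d_{i+1} = (140 - m_{i+1}^2)/d_i, a_{i+1} = floor((a_0 + m_{i+1})/d_{i+1}):
  m_1 = 1*11 - 0 = 11, d_1 = (140 - 11^2)/1 = 19/1 = 19, a_1 = floor((11 + 11)/19) = 1.
  m_2 = 19*1 - 11 = 8, d_2 = (140 - 8^2)/19 = 76/19 = 4, a_2 = floor((11 + 8)/4) = 4.
  m_3 = 4*4 - 8 = 8, d_3 = (140 - 8^2)/4 = 76/4 = 19, a_3 = floor((11 + 8)/19) = 1.
  m_4 = 19*1 - 8 = 11, d_4 = (140 - 11^2)/19 = 19/19 = 1, a_4 = floor((11 + 11)/1) = 22.
  m_5 = 1*22 - 11 = 11, d_5 = (140 - 11^2)/1 = 19/1 = 19: (m_5, d_5) = (m_1, d_1) = (11, 19), so from here the quotients repeat a_1, ..., a_4; the period length is 4.
So sqrt(140) = [11; (1, 4, 1, 22)] with period length k = 4.
k is even, so the fundamental solution of x^2 - 140y^2 = 1 is (p_{k-1}, q_{k-1}) = (p_3, q_3); compute convergents through index 3.
Convergents (p_i = a_i*p_{i-1} + p_{i-2}, q_i = a_i*q_{i-1} + q_{i-2} with p_{-2}=0, p_{-1}=1, q_{-2}=1, q_{-1}=0):
  i=0: a_0=11, p_0 = 11*1 + 0 = 11, q_0 = 11*0 + 1 = 1.
  i=1: a_1=1, p_1 = 1*11 + 1 = 12, q_1 = 1*1 + 0 = 1.
  i=2: a_2=4, p_2 = 4*12 + 11 = 59, q_2 = 4*1 + 1 = 5.
  i=3: a_3=1, p_3 = 1*59 + 12 = 71, q_3 = 1*5 + 1 = 6.
Check: 71^2 - 140*6^2 = 5041 - 5040 = 1, so (x, y) = (71, 6) solves the equation, and by the theorem it is the least positive solution.

(x, y) = (71, 6)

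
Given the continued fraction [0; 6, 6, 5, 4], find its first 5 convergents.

0/1, 1/6, 6/37, 31/191, 130/801

Using the convergent recurrence p_i = a_i*p_{i-1} + p_{i-2}, q_i = a_i*q_{i-1} + q_{i-2} with p_{-2}=0, p_{-1}=1, q_{-2}=1, q_{-1}=0:
  i=0: a_0=0, p_0 = 0*1 + 0 = 0, q_0 = 0*0 + 1 = 1.
  i=1: a_1=6, p_1 = 6*0 + 1 = 1, q_1 = 6*1 + 0 = 6.
  i=2: a_2=6, p_2 = 6*1 + 0 = 6, q_2 = 6*6 + 1 = 37.
  i=3: a_3=5, p_3 = 5*6 + 1 = 31, q_3 = 5*37 + 6 = 191.
  i=4: a_4=4, p_4 = 4*31 + 6 = 130, q_4 = 4*191 + 37 = 801.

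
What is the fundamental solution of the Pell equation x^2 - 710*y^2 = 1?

(x, y) = (1279, 48)

First expand sqrt(710) as a continued fraction. With x_i = (sqrt(710) + m_i)/d_i and (m_0, d_0) = (0, 1): a_0 = floor(sqrt(710)) = 26, since 26^2 = 676 <= 710 < 729 = 27^2.
Iterate m_{i+1} = d_i*a_i - m_i, d_{i+1} = (710 - m_{i+1}^2)/d_i, a_{i+1} = floor((a_0 + m_{i+1})/d_{i+1}):
  m_1 = 1*26 - 0 = 26, d_1 = (710 - 26^2)/1 = 34/1 = 34, a_1 = floor((26 + 26)/34) = 1.
  m_2 = 34*1 - 26 = 8, d_2 = (710 - 8^2)/34 = 646/34 = 19, a_2 = floor((26 + 8)/19) = 1.
  m_3 = 19*1 - 8 = 11, d_3 = (710 - 11^2)/19 = 589/19 = 31, a_3 = floor((26 + 11)/31) = 1.
  m_4 = 31*1 - 11 = 20, d_4 = (710 - 20^2)/31 = 310/31 = 10, a_4 = floor((26 + 20)/10) = 4.
  m_5 = 10*4 - 20 = 20, d_5 = (710 - 20^2)/10 = 310/10 = 31, a_5 = floor((26 + 20)/31) = 1.
  m_6 = 31*1 - 20 = 11, d_6 = (710 - 11^2)/31 = 589/31 = 19, a_6 = floor((26 + 11)/19) = 1.
  m_7 = 19*1 - 11 = 8, d_7 = (710 - 8^2)/19 = 646/19 = 34, a_7 = floor((26 + 8)/34) = 1.
  m_8 = 34*1 - 8 = 26, d_8 = (710 - 26^2)/34 = 34/34 = 1, a_8 = floor((26 + 26)/1) = 52.
  m_9 = 1*52 - 26 = 26, d_9 = (710 - 26^2)/1 = 34/1 = 34: (m_9, d_9) = (m_1, d_1) = (26, 34), so from here the quotients repeat a_1, ..., a_8; the period length is 8.
So sqrt(710) = [26; (1, 1, 1, 4, 1, 1, 1, 52)] with period length k = 8.
k is even, so the fundamental solution of x^2 - 710y^2 = 1 is (p_{k-1}, q_{k-1}) = (p_7, q_7); compute convergents through index 7.
Convergents (p_i = a_i*p_{i-1} + p_{i-2}, q_i = a_i*q_{i-1} + q_{i-2} with p_{-2}=0, p_{-1}=1, q_{-2}=1, q_{-1}=0):
  i=0: a_0=26, p_0 = 26*1 + 0 = 26, q_0 = 26*0 + 1 = 1.
  i=1: a_1=1, p_1 = 1*26 + 1 = 27, q_1 = 1*1 + 0 = 1.
  i=2: a_2=1, p_2 = 1*27 + 26 = 53, q_2 = 1*1 + 1 = 2.
  i=3: a_3=1, p_3 = 1*53 + 27 = 80, q_3 = 1*2 + 1 = 3.
  i=4: a_4=4, p_4 = 4*80 + 53 = 373, q_4 = 4*3 + 2 = 14.
  i=5: a_5=1, p_5 = 1*373 + 80 = 453, q_5 = 1*14 + 3 = 17.
  i=6: a_6=1, p_6 = 1*453 + 373 = 826, q_6 = 1*17 + 14 = 31.
  i=7: a_7=1, p_7 = 1*826 + 453 = 1279, q_7 = 1*31 + 17 = 48.
Check: 1279^2 - 710*48^2 = 1635841 - 1635840 = 1, so (x, y) = (1279, 48) solves the equation, and by the theorem it is the least positive solution.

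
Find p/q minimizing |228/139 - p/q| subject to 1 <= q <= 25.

Expand x = 228/139 as a continued fraction with the Euclidean algorithm:
  228 = 1*139 + 89, so a_0 = 1.
  139 = 1*89 + 50, so a_1 = 1.
  89 = 1*50 + 39, so a_2 = 1.
  50 = 1*39 + 11, so a_3 = 1.
  39 = 3*11 + 6, so a_4 = 3.
  11 = 1*6 + 5, so a_5 = 1.
  6 = 1*5 + 1, so a_6 = 1.
  5 = 5*1 + 0, so a_7 = 5.
so x = [1; 1, 1, 1, 3, 1, 1, 5].
Convergents (p_i = a_i*p_{i-1} + p_{i-2}, q_i = a_i*q_{i-1} + q_{i-2} with p_{-2}=0, p_{-1}=1, q_{-2}=1, q_{-1}=0), until the denominator exceeds 25:
  i=0: a_0=1, p_0 = 1*1 + 0 = 1, q_0 = 1*0 + 1 = 1.
  i=1: a_1=1, p_1 = 1*1 + 1 = 2, q_1 = 1*1 + 0 = 1.
  i=2: a_2=1, p_2 = 1*2 + 1 = 3, q_2 = 1*1 + 1 = 2.
  i=3: a_3=1, p_3 = 1*3 + 2 = 5, q_3 = 1*2 + 1 = 3.
  i=4: a_4=3, p_4 = 3*5 + 3 = 18, q_4 = 3*3 + 2 = 11.
  i=5: a_5=1, p_5 = 1*18 + 5 = 23, q_5 = 1*11 + 3 = 14.
  i=6: a_6=1, p_6 = 1*23 + 18 = 41, q_6 = 1*14 + 11 = 25.
  i=7: a_7=5, p_7 = 5*41 + 23 = 228, q_7 = 5*25 + 14 = 139.
q_7 = 139 > 25, so the last convergent with denominator <= 25 is p_6/q_6 = 41/25.
The closest fraction with denominator <= 25 is either p_6/q_6 or the intermediate fraction (k*p_6 + p_5)/(k*q_6 + q_5) with the largest k >= 1 whose denominator stays <= 25; these approach x as k grows, and every other convergent or intermediate fraction in range is farther away.
Largest k: floor((25 - q_5)/q_6) = floor((25 - 14)/25) = 0.
Since k = 0, no intermediate fraction beyond p_6/q_6 has denominator <= 25, so the convergent 41/25 is the closest (its error is |228*25 - 41*139|/(139*25) = 1/3475).

41/25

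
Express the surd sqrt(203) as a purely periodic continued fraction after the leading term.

Write x_i = (sqrt(203) + m_i)/d_i with (m_0, d_0) = (0, 1). a_0 = floor(sqrt(203)) = 14, since 14^2 = 196 <= 203 < 225 = 15^2.
Iterate m_{i+1} = d_i*a_i - m_i, d_{i+1} = (203 - m_{i+1}^2)/d_i, a_{i+1} = floor((a_0 + m_{i+1})/d_{i+1}):
  m_1 = 1*14 - 0 = 14, d_1 = (203 - 14^2)/1 = 7/1 = 7, a_1 = floor((14 + 14)/7) = 4.
  m_2 = 7*4 - 14 = 14, d_2 = (203 - 14^2)/7 = 7/7 = 1, a_2 = floor((14 + 14)/1) = 28.
  m_3 = 1*28 - 14 = 14, d_3 = (203 - 14^2)/1 = 7/1 = 7: (m_3, d_3) = (m_1, d_1) = (14, 7), so from here the quotients repeat a_1, a_2; the period length is 2.
Hence the expansion of sqrt(203) is a_0 = 14 followed by the repeating block 4, 28 (period 2).

[14; (4, 28)]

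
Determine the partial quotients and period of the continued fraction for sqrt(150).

[12; (4, 24)]

Write x_i = (sqrt(150) + m_i)/d_i with (m_0, d_0) = (0, 1). a_0 = floor(sqrt(150)) = 12, since 12^2 = 144 <= 150 < 169 = 13^2.
Iterate m_{i+1} = d_i*a_i - m_i, d_{i+1} = (150 - m_{i+1}^2)/d_i, a_{i+1} = floor((a_0 + m_{i+1})/d_{i+1}):
  m_1 = 1*12 - 0 = 12, d_1 = (150 - 12^2)/1 = 6/1 = 6, a_1 = floor((12 + 12)/6) = 4.
  m_2 = 6*4 - 12 = 12, d_2 = (150 - 12^2)/6 = 6/6 = 1, a_2 = floor((12 + 12)/1) = 24.
  m_3 = 1*24 - 12 = 12, d_3 = (150 - 12^2)/1 = 6/1 = 6: (m_3, d_3) = (m_1, d_1) = (12, 6), so from here the quotients repeat a_1, a_2; the period length is 2.
Hence the expansion of sqrt(150) is a_0 = 12 followed by the repeating block 4, 24 (period 2).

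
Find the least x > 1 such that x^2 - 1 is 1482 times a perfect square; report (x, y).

(x, y) = (77, 2)

First expand sqrt(1482) as a continued fraction. With x_i = (sqrt(1482) + m_i)/d_i and (m_0, d_0) = (0, 1): a_0 = floor(sqrt(1482)) = 38, since 38^2 = 1444 <= 1482 < 1521 = 39^2.
Iterate m_{i+1} = d_i*a_i - m_i, d_{i+1} = (1482 - m_{i+1}^2)/d_i, a_{i+1} = floor((a_0 + m_{i+1})/d_{i+1}):
  m_1 = 1*38 - 0 = 38, d_1 = (1482 - 38^2)/1 = 38/1 = 38, a_1 = floor((38 + 38)/38) = 2.
  m_2 = 38*2 - 38 = 38, d_2 = (1482 - 38^2)/38 = 38/38 = 1, a_2 = floor((38 + 38)/1) = 76.
  m_3 = 1*76 - 38 = 38, d_3 = (1482 - 38^2)/1 = 38/1 = 38: (m_3, d_3) = (m_1, d_1) = (38, 38), so from here the quotients repeat a_1, a_2; the period length is 2.
So sqrt(1482) = [38; (2, 76)] with period length k = 2.
k is even, so the fundamental solution of x^2 - 1482y^2 = 1 is (p_{k-1}, q_{k-1}) = (p_1, q_1); compute convergents through index 1.
Convergents (p_i = a_i*p_{i-1} + p_{i-2}, q_i = a_i*q_{i-1} + q_{i-2} with p_{-2}=0, p_{-1}=1, q_{-2}=1, q_{-1}=0):
  i=0: a_0=38, p_0 = 38*1 + 0 = 38, q_0 = 38*0 + 1 = 1.
  i=1: a_1=2, p_1 = 2*38 + 1 = 77, q_1 = 2*1 + 0 = 2.
Check: 77^2 - 1482*2^2 = 5929 - 5928 = 1, so (x, y) = (77, 2) solves the equation, and by the theorem it is the least positive solution.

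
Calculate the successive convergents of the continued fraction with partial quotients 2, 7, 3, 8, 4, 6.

Using the convergent recurrence p_i = a_i*p_{i-1} + p_{i-2}, q_i = a_i*q_{i-1} + q_{i-2} with p_{-2}=0, p_{-1}=1, q_{-2}=1, q_{-1}=0:
  i=0: a_0=2, p_0 = 2*1 + 0 = 2, q_0 = 2*0 + 1 = 1.
  i=1: a_1=7, p_1 = 7*2 + 1 = 15, q_1 = 7*1 + 0 = 7.
  i=2: a_2=3, p_2 = 3*15 + 2 = 47, q_2 = 3*7 + 1 = 22.
  i=3: a_3=8, p_3 = 8*47 + 15 = 391, q_3 = 8*22 + 7 = 183.
  i=4: a_4=4, p_4 = 4*391 + 47 = 1611, q_4 = 4*183 + 22 = 754.
  i=5: a_5=6, p_5 = 6*1611 + 391 = 10057, q_5 = 6*754 + 183 = 4707.

2/1, 15/7, 47/22, 391/183, 1611/754, 10057/4707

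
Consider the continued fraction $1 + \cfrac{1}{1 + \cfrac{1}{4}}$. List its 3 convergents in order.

Using the convergent recurrence p_i = a_i*p_{i-1} + p_{i-2}, q_i = a_i*q_{i-1} + q_{i-2} with p_{-2}=0, p_{-1}=1, q_{-2}=1, q_{-1}=0:
  i=0: a_0=1, p_0 = 1*1 + 0 = 1, q_0 = 1*0 + 1 = 1.
  i=1: a_1=1, p_1 = 1*1 + 1 = 2, q_1 = 1*1 + 0 = 1.
  i=2: a_2=4, p_2 = 4*2 + 1 = 9, q_2 = 4*1 + 1 = 5.

1/1, 2/1, 9/5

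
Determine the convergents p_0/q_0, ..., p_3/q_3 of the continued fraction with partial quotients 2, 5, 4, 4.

Using the convergent recurrence p_i = a_i*p_{i-1} + p_{i-2}, q_i = a_i*q_{i-1} + q_{i-2} with p_{-2}=0, p_{-1}=1, q_{-2}=1, q_{-1}=0:
  i=0: a_0=2, p_0 = 2*1 + 0 = 2, q_0 = 2*0 + 1 = 1.
  i=1: a_1=5, p_1 = 5*2 + 1 = 11, q_1 = 5*1 + 0 = 5.
  i=2: a_2=4, p_2 = 4*11 + 2 = 46, q_2 = 4*5 + 1 = 21.
  i=3: a_3=4, p_3 = 4*46 + 11 = 195, q_3 = 4*21 + 5 = 89.

2/1, 11/5, 46/21, 195/89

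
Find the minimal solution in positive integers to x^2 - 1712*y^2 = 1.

(x, y) = (1850887, 44733)

First expand sqrt(1712) as a continued fraction. With x_i = (sqrt(1712) + m_i)/d_i and (m_0, d_0) = (0, 1): a_0 = floor(sqrt(1712)) = 41, since 41^2 = 1681 <= 1712 < 1764 = 42^2.
Iterate m_{i+1} = d_i*a_i - m_i, d_{i+1} = (1712 - m_{i+1}^2)/d_i, a_{i+1} = floor((a_0 + m_{i+1})/d_{i+1}):
  m_1 = 1*41 - 0 = 41, d_1 = (1712 - 41^2)/1 = 31/1 = 31, a_1 = floor((41 + 41)/31) = 2.
  m_2 = 31*2 - 41 = 21, d_2 = (1712 - 21^2)/31 = 1271/31 = 41, a_2 = floor((41 + 21)/41) = 1.
  m_3 = 41*1 - 21 = 20, d_3 = (1712 - 20^2)/41 = 1312/41 = 32, a_3 = floor((41 + 20)/32) = 1.
  m_4 = 32*1 - 20 = 12, d_4 = (1712 - 12^2)/32 = 1568/32 = 49, a_4 = floor((41 + 12)/49) = 1.
  m_5 = 49*1 - 12 = 37, d_5 = (1712 - 37^2)/49 = 343/49 = 7, a_5 = floor((41 + 37)/7) = 11.
  m_6 = 7*11 - 37 = 40, d_6 = (1712 - 40^2)/7 = 112/7 = 16, a_6 = floor((41 + 40)/16) = 5.
  m_7 = 16*5 - 40 = 40, d_7 = (1712 - 40^2)/16 = 112/16 = 7, a_7 = floor((41 + 40)/7) = 11.
  m_8 = 7*11 - 40 = 37, d_8 = (1712 - 37^2)/7 = 343/7 = 49, a_8 = floor((41 + 37)/49) = 1.
  m_9 = 49*1 - 37 = 12, d_9 = (1712 - 12^2)/49 = 1568/49 = 32, a_9 = floor((41 + 12)/32) = 1.
  m_10 = 32*1 - 12 = 20, d_10 = (1712 - 20^2)/32 = 1312/32 = 41, a_10 = floor((41 + 20)/41) = 1.
  m_11 = 41*1 - 20 = 21, d_11 = (1712 - 21^2)/41 = 1271/41 = 31, a_11 = floor((41 + 21)/31) = 2.
  m_12 = 31*2 - 21 = 41, d_12 = (1712 - 41^2)/31 = 31/31 = 1, a_12 = floor((41 + 41)/1) = 82.
  m_13 = 1*82 - 41 = 41, d_13 = (1712 - 41^2)/1 = 31/1 = 31: (m_13, d_13) = (m_1, d_1) = (41, 31), so from here the quotients repeat a_1, ..., a_12; the period length is 12.
So sqrt(1712) = [41; (2, 1, 1, 1, 11, 5, 11, 1, 1, 1, 2, 82)] with period length k = 12.
k is even, so the fundamental solution of x^2 - 1712y^2 = 1 is (p_{k-1}, q_{k-1}) = (p_11, q_11); compute convergents through index 11.
Convergents (p_i = a_i*p_{i-1} + p_{i-2}, q_i = a_i*q_{i-1} + q_{i-2} with p_{-2}=0, p_{-1}=1, q_{-2}=1, q_{-1}=0):
  i=0: a_0=41, p_0 = 41*1 + 0 = 41, q_0 = 41*0 + 1 = 1.
  i=1: a_1=2, p_1 = 2*41 + 1 = 83, q_1 = 2*1 + 0 = 2.
  i=2: a_2=1, p_2 = 1*83 + 41 = 124, q_2 = 1*2 + 1 = 3.
  i=3: a_3=1, p_3 = 1*124 + 83 = 207, q_3 = 1*3 + 2 = 5.
  i=4: a_4=1, p_4 = 1*207 + 124 = 331, q_4 = 1*5 + 3 = 8.
  i=5: a_5=11, p_5 = 11*331 + 207 = 3848, q_5 = 11*8 + 5 = 93.
  i=6: a_6=5, p_6 = 5*3848 + 331 = 19571, q_6 = 5*93 + 8 = 473.
  i=7: a_7=11, p_7 = 11*19571 + 3848 = 219129, q_7 = 11*473 + 93 = 5296.
  i=8: a_8=1, p_8 = 1*219129 + 19571 = 238700, q_8 = 1*5296 + 473 = 5769.
  i=9: a_9=1, p_9 = 1*238700 + 219129 = 457829, q_9 = 1*5769 + 5296 = 11065.
  i=10: a_10=1, p_10 = 1*457829 + 238700 = 696529, q_10 = 1*11065 + 5769 = 16834.
  i=11: a_11=2, p_11 = 2*696529 + 457829 = 1850887, q_11 = 2*16834 + 11065 = 44733.
Check: 1850887^2 - 1712*44733^2 = 3425782686769 - 3425782686768 = 1, so (x, y) = (1850887, 44733) solves the equation, and by the theorem it is the least positive solution.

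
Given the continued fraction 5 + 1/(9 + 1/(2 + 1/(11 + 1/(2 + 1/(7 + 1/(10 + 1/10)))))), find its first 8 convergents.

5/1, 46/9, 97/19, 1113/218, 2323/455, 17374/3403, 176063/34485, 1778004/348253

Using the convergent recurrence p_i = a_i*p_{i-1} + p_{i-2}, q_i = a_i*q_{i-1} + q_{i-2} with p_{-2}=0, p_{-1}=1, q_{-2}=1, q_{-1}=0:
  i=0: a_0=5, p_0 = 5*1 + 0 = 5, q_0 = 5*0 + 1 = 1.
  i=1: a_1=9, p_1 = 9*5 + 1 = 46, q_1 = 9*1 + 0 = 9.
  i=2: a_2=2, p_2 = 2*46 + 5 = 97, q_2 = 2*9 + 1 = 19.
  i=3: a_3=11, p_3 = 11*97 + 46 = 1113, q_3 = 11*19 + 9 = 218.
  i=4: a_4=2, p_4 = 2*1113 + 97 = 2323, q_4 = 2*218 + 19 = 455.
  i=5: a_5=7, p_5 = 7*2323 + 1113 = 17374, q_5 = 7*455 + 218 = 3403.
  i=6: a_6=10, p_6 = 10*17374 + 2323 = 176063, q_6 = 10*3403 + 455 = 34485.
  i=7: a_7=10, p_7 = 10*176063 + 17374 = 1778004, q_7 = 10*34485 + 3403 = 348253.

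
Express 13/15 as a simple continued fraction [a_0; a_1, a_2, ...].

Run the Euclidean algorithm on 13 and 15; the successive quotients are the partial quotients a_0, a_1, ... (each step inverts the fractional part left over by the previous one):
  13 = 0*15 + 13, so a_0 = 0.
  15 = 1*13 + 2, so a_1 = 1.
  13 = 6*2 + 1, so a_2 = 6.
  2 = 2*1 + 0, so a_3 = 2.
The remainder reaches 0 after 4 divisions, so the expansion has 4 partial quotients, read off in order.

[0; 1, 6, 2]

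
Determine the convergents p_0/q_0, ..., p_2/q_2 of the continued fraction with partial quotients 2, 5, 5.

Using the convergent recurrence p_i = a_i*p_{i-1} + p_{i-2}, q_i = a_i*q_{i-1} + q_{i-2} with p_{-2}=0, p_{-1}=1, q_{-2}=1, q_{-1}=0:
  i=0: a_0=2, p_0 = 2*1 + 0 = 2, q_0 = 2*0 + 1 = 1.
  i=1: a_1=5, p_1 = 5*2 + 1 = 11, q_1 = 5*1 + 0 = 5.
  i=2: a_2=5, p_2 = 5*11 + 2 = 57, q_2 = 5*5 + 1 = 26.

2/1, 11/5, 57/26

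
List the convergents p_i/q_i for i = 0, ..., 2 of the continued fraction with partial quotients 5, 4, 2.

Using the convergent recurrence p_i = a_i*p_{i-1} + p_{i-2}, q_i = a_i*q_{i-1} + q_{i-2} with p_{-2}=0, p_{-1}=1, q_{-2}=1, q_{-1}=0:
  i=0: a_0=5, p_0 = 5*1 + 0 = 5, q_0 = 5*0 + 1 = 1.
  i=1: a_1=4, p_1 = 4*5 + 1 = 21, q_1 = 4*1 + 0 = 4.
  i=2: a_2=2, p_2 = 2*21 + 5 = 47, q_2 = 2*4 + 1 = 9.

5/1, 21/4, 47/9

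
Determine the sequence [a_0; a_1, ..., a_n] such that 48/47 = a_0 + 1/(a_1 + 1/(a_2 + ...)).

[1; 47]

Run the Euclidean algorithm on 48 and 47; the successive quotients are the partial quotients a_0, a_1, ... (each step inverts the fractional part left over by the previous one):
  48 = 1*47 + 1, so a_0 = 1.
  47 = 47*1 + 0, so a_1 = 47.
The remainder reaches 0 after 2 divisions, so the expansion has 2 partial quotients, read off in order.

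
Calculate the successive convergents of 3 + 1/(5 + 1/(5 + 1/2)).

Using the convergent recurrence p_i = a_i*p_{i-1} + p_{i-2}, q_i = a_i*q_{i-1} + q_{i-2} with p_{-2}=0, p_{-1}=1, q_{-2}=1, q_{-1}=0:
  i=0: a_0=3, p_0 = 3*1 + 0 = 3, q_0 = 3*0 + 1 = 1.
  i=1: a_1=5, p_1 = 5*3 + 1 = 16, q_1 = 5*1 + 0 = 5.
  i=2: a_2=5, p_2 = 5*16 + 3 = 83, q_2 = 5*5 + 1 = 26.
  i=3: a_3=2, p_3 = 2*83 + 16 = 182, q_3 = 2*26 + 5 = 57.

3/1, 16/5, 83/26, 182/57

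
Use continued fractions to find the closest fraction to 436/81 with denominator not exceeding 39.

183/34

Expand x = 436/81 as a continued fraction with the Euclidean algorithm:
  436 = 5*81 + 31, so a_0 = 5.
  81 = 2*31 + 19, so a_1 = 2.
  31 = 1*19 + 12, so a_2 = 1.
  19 = 1*12 + 7, so a_3 = 1.
  12 = 1*7 + 5, so a_4 = 1.
  7 = 1*5 + 2, so a_5 = 1.
  5 = 2*2 + 1, so a_6 = 2.
  2 = 2*1 + 0, so a_7 = 2.
so x = [5; 2, 1, 1, 1, 1, 2, 2].
Convergents (p_i = a_i*p_{i-1} + p_{i-2}, q_i = a_i*q_{i-1} + q_{i-2} with p_{-2}=0, p_{-1}=1, q_{-2}=1, q_{-1}=0), until the denominator exceeds 39:
  i=0: a_0=5, p_0 = 5*1 + 0 = 5, q_0 = 5*0 + 1 = 1.
  i=1: a_1=2, p_1 = 2*5 + 1 = 11, q_1 = 2*1 + 0 = 2.
  i=2: a_2=1, p_2 = 1*11 + 5 = 16, q_2 = 1*2 + 1 = 3.
  i=3: a_3=1, p_3 = 1*16 + 11 = 27, q_3 = 1*3 + 2 = 5.
  i=4: a_4=1, p_4 = 1*27 + 16 = 43, q_4 = 1*5 + 3 = 8.
  i=5: a_5=1, p_5 = 1*43 + 27 = 70, q_5 = 1*8 + 5 = 13.
  i=6: a_6=2, p_6 = 2*70 + 43 = 183, q_6 = 2*13 + 8 = 34.
  i=7: a_7=2, p_7 = 2*183 + 70 = 436, q_7 = 2*34 + 13 = 81.
q_7 = 81 > 39, so the last convergent with denominator <= 39 is p_6/q_6 = 183/34.
The closest fraction with denominator <= 39 is either p_6/q_6 or the intermediate fraction (k*p_6 + p_5)/(k*q_6 + q_5) with the largest k >= 1 whose denominator stays <= 39; these approach x as k grows, and every other convergent or intermediate fraction in range is farther away.
Largest k: floor((39 - q_5)/q_6) = floor((39 - 13)/34) = 0.
Since k = 0, no intermediate fraction beyond p_6/q_6 has denominator <= 39, so the convergent 183/34 is the closest (its error is |436*34 - 183*81|/(81*34) = 1/2754).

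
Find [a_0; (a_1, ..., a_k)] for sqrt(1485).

Write x_i = (sqrt(1485) + m_i)/d_i with (m_0, d_0) = (0, 1). a_0 = floor(sqrt(1485)) = 38, since 38^2 = 1444 <= 1485 < 1521 = 39^2.
Iterate m_{i+1} = d_i*a_i - m_i, d_{i+1} = (1485 - m_{i+1}^2)/d_i, a_{i+1} = floor((a_0 + m_{i+1})/d_{i+1}):
  m_1 = 1*38 - 0 = 38, d_1 = (1485 - 38^2)/1 = 41/1 = 41, a_1 = floor((38 + 38)/41) = 1.
  m_2 = 41*1 - 38 = 3, d_2 = (1485 - 3^2)/41 = 1476/41 = 36, a_2 = floor((38 + 3)/36) = 1.
  m_3 = 36*1 - 3 = 33, d_3 = (1485 - 33^2)/36 = 396/36 = 11, a_3 = floor((38 + 33)/11) = 6.
  m_4 = 11*6 - 33 = 33, d_4 = (1485 - 33^2)/11 = 396/11 = 36, a_4 = floor((38 + 33)/36) = 1.
  m_5 = 36*1 - 33 = 3, d_5 = (1485 - 3^2)/36 = 1476/36 = 41, a_5 = floor((38 + 3)/41) = 1.
  m_6 = 41*1 - 3 = 38, d_6 = (1485 - 38^2)/41 = 41/41 = 1, a_6 = floor((38 + 38)/1) = 76.
  m_7 = 1*76 - 38 = 38, d_7 = (1485 - 38^2)/1 = 41/1 = 41: (m_7, d_7) = (m_1, d_1) = (38, 41), so from here the quotients repeat a_1, ..., a_6; the period length is 6.
Hence the expansion of sqrt(1485) is a_0 = 38 followed by the repeating block 1, 1, 6, 1, 1, 76 (period 6).

[38; (1, 1, 6, 1, 1, 76)]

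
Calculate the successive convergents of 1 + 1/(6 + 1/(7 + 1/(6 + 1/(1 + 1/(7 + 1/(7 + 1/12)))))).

1/1, 7/6, 50/43, 307/264, 357/307, 2806/2413, 19999/17198, 242794/208789

Using the convergent recurrence p_i = a_i*p_{i-1} + p_{i-2}, q_i = a_i*q_{i-1} + q_{i-2} with p_{-2}=0, p_{-1}=1, q_{-2}=1, q_{-1}=0:
  i=0: a_0=1, p_0 = 1*1 + 0 = 1, q_0 = 1*0 + 1 = 1.
  i=1: a_1=6, p_1 = 6*1 + 1 = 7, q_1 = 6*1 + 0 = 6.
  i=2: a_2=7, p_2 = 7*7 + 1 = 50, q_2 = 7*6 + 1 = 43.
  i=3: a_3=6, p_3 = 6*50 + 7 = 307, q_3 = 6*43 + 6 = 264.
  i=4: a_4=1, p_4 = 1*307 + 50 = 357, q_4 = 1*264 + 43 = 307.
  i=5: a_5=7, p_5 = 7*357 + 307 = 2806, q_5 = 7*307 + 264 = 2413.
  i=6: a_6=7, p_6 = 7*2806 + 357 = 19999, q_6 = 7*2413 + 307 = 17198.
  i=7: a_7=12, p_7 = 12*19999 + 2806 = 242794, q_7 = 12*17198 + 2413 = 208789.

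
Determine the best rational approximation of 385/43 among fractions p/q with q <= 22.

197/22

Expand x = 385/43 as a continued fraction with the Euclidean algorithm:
  385 = 8*43 + 41, so a_0 = 8.
  43 = 1*41 + 2, so a_1 = 1.
  41 = 20*2 + 1, so a_2 = 20.
  2 = 2*1 + 0, so a_3 = 2.
so x = [8; 1, 20, 2].
Convergents (p_i = a_i*p_{i-1} + p_{i-2}, q_i = a_i*q_{i-1} + q_{i-2} with p_{-2}=0, p_{-1}=1, q_{-2}=1, q_{-1}=0), until the denominator exceeds 22:
  i=0: a_0=8, p_0 = 8*1 + 0 = 8, q_0 = 8*0 + 1 = 1.
  i=1: a_1=1, p_1 = 1*8 + 1 = 9, q_1 = 1*1 + 0 = 1.
  i=2: a_2=20, p_2 = 20*9 + 8 = 188, q_2 = 20*1 + 1 = 21.
  i=3: a_3=2, p_3 = 2*188 + 9 = 385, q_3 = 2*21 + 1 = 43.
q_3 = 43 > 22, so the last convergent with denominator <= 22 is p_2/q_2 = 188/21.
The closest fraction with denominator <= 22 is either p_2/q_2 or the intermediate fraction (k*p_2 + p_1)/(k*q_2 + q_1) with the largest k >= 1 whose denominator stays <= 22; these approach x as k grows, and every other convergent or intermediate fraction in range is farther away.
Largest k: floor((22 - q_1)/q_2) = floor((22 - 1)/21) = 1.
That gives (1*188 + 9)/(1*21 + 1) = 197/22.
Compare the errors: |x - 188/21| = |385*21 - 188*43|/(43*21) = 1/903, and |x - 197/22| = |385*22 - 197*43|/(43*22) = 1/946.
Cross-multiplying, 1*903 = 903 < 946 = 1*946, so 1/946 is smaller: the intermediate fraction 197/22 is closer to x than 188/21.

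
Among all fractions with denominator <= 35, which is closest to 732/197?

26/7

Expand x = 732/197 as a continued fraction with the Euclidean algorithm:
  732 = 3*197 + 141, so a_0 = 3.
  197 = 1*141 + 56, so a_1 = 1.
  141 = 2*56 + 29, so a_2 = 2.
  56 = 1*29 + 27, so a_3 = 1.
  29 = 1*27 + 2, so a_4 = 1.
  27 = 13*2 + 1, so a_5 = 13.
  2 = 2*1 + 0, so a_6 = 2.
so x = [3; 1, 2, 1, 1, 13, 2].
Convergents (p_i = a_i*p_{i-1} + p_{i-2}, q_i = a_i*q_{i-1} + q_{i-2} with p_{-2}=0, p_{-1}=1, q_{-2}=1, q_{-1}=0), until the denominator exceeds 35:
  i=0: a_0=3, p_0 = 3*1 + 0 = 3, q_0 = 3*0 + 1 = 1.
  i=1: a_1=1, p_1 = 1*3 + 1 = 4, q_1 = 1*1 + 0 = 1.
  i=2: a_2=2, p_2 = 2*4 + 3 = 11, q_2 = 2*1 + 1 = 3.
  i=3: a_3=1, p_3 = 1*11 + 4 = 15, q_3 = 1*3 + 1 = 4.
  i=4: a_4=1, p_4 = 1*15 + 11 = 26, q_4 = 1*4 + 3 = 7.
  i=5: a_5=13, p_5 = 13*26 + 15 = 353, q_5 = 13*7 + 4 = 95.
q_5 = 95 > 35, so the last convergent with denominator <= 35 is p_4/q_4 = 26/7.
The closest fraction with denominator <= 35 is either p_4/q_4 or the intermediate fraction (k*p_4 + p_3)/(k*q_4 + q_3) with the largest k >= 1 whose denominator stays <= 35; these approach x as k grows, and every other convergent or intermediate fraction in range is farther away.
Largest k: floor((35 - q_3)/q_4) = floor((35 - 4)/7) = 4.
That gives (4*26 + 15)/(4*7 + 4) = 119/32.
Compare the errors: |x - 26/7| = |732*7 - 26*197|/(197*7) = 2/1379, and |x - 119/32| = |732*32 - 119*197|/(197*32) = 19/6304.
Cross-multiplying, 2*6304 = 12608 < 26201 = 19*1379, so 2/1379 is smaller: the convergent 26/7 is closer to x than 119/32.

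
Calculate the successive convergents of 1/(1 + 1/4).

Using the convergent recurrence p_i = a_i*p_{i-1} + p_{i-2}, q_i = a_i*q_{i-1} + q_{i-2} with p_{-2}=0, p_{-1}=1, q_{-2}=1, q_{-1}=0:
  i=0: a_0=0, p_0 = 0*1 + 0 = 0, q_0 = 0*0 + 1 = 1.
  i=1: a_1=1, p_1 = 1*0 + 1 = 1, q_1 = 1*1 + 0 = 1.
  i=2: a_2=4, p_2 = 4*1 + 0 = 4, q_2 = 4*1 + 1 = 5.

0/1, 1/1, 4/5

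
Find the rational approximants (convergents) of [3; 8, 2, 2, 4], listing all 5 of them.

3/1, 25/8, 53/17, 131/42, 577/185

Using the convergent recurrence p_i = a_i*p_{i-1} + p_{i-2}, q_i = a_i*q_{i-1} + q_{i-2} with p_{-2}=0, p_{-1}=1, q_{-2}=1, q_{-1}=0:
  i=0: a_0=3, p_0 = 3*1 + 0 = 3, q_0 = 3*0 + 1 = 1.
  i=1: a_1=8, p_1 = 8*3 + 1 = 25, q_1 = 8*1 + 0 = 8.
  i=2: a_2=2, p_2 = 2*25 + 3 = 53, q_2 = 2*8 + 1 = 17.
  i=3: a_3=2, p_3 = 2*53 + 25 = 131, q_3 = 2*17 + 8 = 42.
  i=4: a_4=4, p_4 = 4*131 + 53 = 577, q_4 = 4*42 + 17 = 185.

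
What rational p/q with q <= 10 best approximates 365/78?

14/3

Expand x = 365/78 as a continued fraction with the Euclidean algorithm:
  365 = 4*78 + 53, so a_0 = 4.
  78 = 1*53 + 25, so a_1 = 1.
  53 = 2*25 + 3, so a_2 = 2.
  25 = 8*3 + 1, so a_3 = 8.
  3 = 3*1 + 0, so a_4 = 3.
so x = [4; 1, 2, 8, 3].
Convergents (p_i = a_i*p_{i-1} + p_{i-2}, q_i = a_i*q_{i-1} + q_{i-2} with p_{-2}=0, p_{-1}=1, q_{-2}=1, q_{-1}=0), until the denominator exceeds 10:
  i=0: a_0=4, p_0 = 4*1 + 0 = 4, q_0 = 4*0 + 1 = 1.
  i=1: a_1=1, p_1 = 1*4 + 1 = 5, q_1 = 1*1 + 0 = 1.
  i=2: a_2=2, p_2 = 2*5 + 4 = 14, q_2 = 2*1 + 1 = 3.
  i=3: a_3=8, p_3 = 8*14 + 5 = 117, q_3 = 8*3 + 1 = 25.
q_3 = 25 > 10, so the last convergent with denominator <= 10 is p_2/q_2 = 14/3.
The closest fraction with denominator <= 10 is either p_2/q_2 or the intermediate fraction (k*p_2 + p_1)/(k*q_2 + q_1) with the largest k >= 1 whose denominator stays <= 10; these approach x as k grows, and every other convergent or intermediate fraction in range is farther away.
Largest k: floor((10 - q_1)/q_2) = floor((10 - 1)/3) = 3.
That gives (3*14 + 5)/(3*3 + 1) = 47/10.
Compare the errors: |x - 14/3| = |365*3 - 14*78|/(78*3) = 3/234, and |x - 47/10| = |365*10 - 47*78|/(78*10) = 16/780.
Cross-multiplying, 3*780 = 2340 < 3744 = 16*234, so 3/234 is smaller: the convergent 14/3 is closer to x than 47/10.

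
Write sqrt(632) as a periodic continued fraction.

Write x_i = (sqrt(632) + m_i)/d_i with (m_0, d_0) = (0, 1). a_0 = floor(sqrt(632)) = 25, since 25^2 = 625 <= 632 < 676 = 26^2.
Iterate m_{i+1} = d_i*a_i - m_i, d_{i+1} = (632 - m_{i+1}^2)/d_i, a_{i+1} = floor((a_0 + m_{i+1})/d_{i+1}):
  m_1 = 1*25 - 0 = 25, d_1 = (632 - 25^2)/1 = 7/1 = 7, a_1 = floor((25 + 25)/7) = 7.
  m_2 = 7*7 - 25 = 24, d_2 = (632 - 24^2)/7 = 56/7 = 8, a_2 = floor((25 + 24)/8) = 6.
  m_3 = 8*6 - 24 = 24, d_3 = (632 - 24^2)/8 = 56/8 = 7, a_3 = floor((25 + 24)/7) = 7.
  m_4 = 7*7 - 24 = 25, d_4 = (632 - 25^2)/7 = 7/7 = 1, a_4 = floor((25 + 25)/1) = 50.
  m_5 = 1*50 - 25 = 25, d_5 = (632 - 25^2)/1 = 7/1 = 7: (m_5, d_5) = (m_1, d_1) = (25, 7), so from here the quotients repeat a_1, ..., a_4; the period length is 4.
Hence the expansion of sqrt(632) is a_0 = 25 followed by the repeating block 7, 6, 7, 50 (period 4).

[25; (7, 6, 7, 50)]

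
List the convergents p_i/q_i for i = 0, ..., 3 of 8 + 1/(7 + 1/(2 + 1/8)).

Using the convergent recurrence p_i = a_i*p_{i-1} + p_{i-2}, q_i = a_i*q_{i-1} + q_{i-2} with p_{-2}=0, p_{-1}=1, q_{-2}=1, q_{-1}=0:
  i=0: a_0=8, p_0 = 8*1 + 0 = 8, q_0 = 8*0 + 1 = 1.
  i=1: a_1=7, p_1 = 7*8 + 1 = 57, q_1 = 7*1 + 0 = 7.
  i=2: a_2=2, p_2 = 2*57 + 8 = 122, q_2 = 2*7 + 1 = 15.
  i=3: a_3=8, p_3 = 8*122 + 57 = 1033, q_3 = 8*15 + 7 = 127.

8/1, 57/7, 122/15, 1033/127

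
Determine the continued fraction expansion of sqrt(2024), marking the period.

[44; (1, 88)]

Write x_i = (sqrt(2024) + m_i)/d_i with (m_0, d_0) = (0, 1). a_0 = floor(sqrt(2024)) = 44, since 44^2 = 1936 <= 2024 < 2025 = 45^2.
Iterate m_{i+1} = d_i*a_i - m_i, d_{i+1} = (2024 - m_{i+1}^2)/d_i, a_{i+1} = floor((a_0 + m_{i+1})/d_{i+1}):
  m_1 = 1*44 - 0 = 44, d_1 = (2024 - 44^2)/1 = 88/1 = 88, a_1 = floor((44 + 44)/88) = 1.
  m_2 = 88*1 - 44 = 44, d_2 = (2024 - 44^2)/88 = 88/88 = 1, a_2 = floor((44 + 44)/1) = 88.
  m_3 = 1*88 - 44 = 44, d_3 = (2024 - 44^2)/1 = 88/1 = 88: (m_3, d_3) = (m_1, d_1) = (44, 88), so from here the quotients repeat a_1, a_2; the period length is 2.
Hence the expansion of sqrt(2024) is a_0 = 44 followed by the repeating block 1, 88 (period 2).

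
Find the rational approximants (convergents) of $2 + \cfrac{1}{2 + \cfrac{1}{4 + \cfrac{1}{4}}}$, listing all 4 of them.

2/1, 5/2, 22/9, 93/38

Using the convergent recurrence p_i = a_i*p_{i-1} + p_{i-2}, q_i = a_i*q_{i-1} + q_{i-2} with p_{-2}=0, p_{-1}=1, q_{-2}=1, q_{-1}=0:
  i=0: a_0=2, p_0 = 2*1 + 0 = 2, q_0 = 2*0 + 1 = 1.
  i=1: a_1=2, p_1 = 2*2 + 1 = 5, q_1 = 2*1 + 0 = 2.
  i=2: a_2=4, p_2 = 4*5 + 2 = 22, q_2 = 4*2 + 1 = 9.
  i=3: a_3=4, p_3 = 4*22 + 5 = 93, q_3 = 4*9 + 2 = 38.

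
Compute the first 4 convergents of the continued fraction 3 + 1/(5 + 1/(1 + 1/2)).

3/1, 16/5, 19/6, 54/17

Using the convergent recurrence p_i = a_i*p_{i-1} + p_{i-2}, q_i = a_i*q_{i-1} + q_{i-2} with p_{-2}=0, p_{-1}=1, q_{-2}=1, q_{-1}=0:
  i=0: a_0=3, p_0 = 3*1 + 0 = 3, q_0 = 3*0 + 1 = 1.
  i=1: a_1=5, p_1 = 5*3 + 1 = 16, q_1 = 5*1 + 0 = 5.
  i=2: a_2=1, p_2 = 1*16 + 3 = 19, q_2 = 1*5 + 1 = 6.
  i=3: a_3=2, p_3 = 2*19 + 16 = 54, q_3 = 2*6 + 5 = 17.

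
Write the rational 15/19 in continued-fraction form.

[0; 1, 3, 1, 3]

Run the Euclidean algorithm on 15 and 19; the successive quotients are the partial quotients a_0, a_1, ... (each step inverts the fractional part left over by the previous one):
  15 = 0*19 + 15, so a_0 = 0.
  19 = 1*15 + 4, so a_1 = 1.
  15 = 3*4 + 3, so a_2 = 3.
  4 = 1*3 + 1, so a_3 = 1.
  3 = 3*1 + 0, so a_4 = 3.
The remainder reaches 0 after 5 divisions, so the expansion has 5 partial quotients, read off in order.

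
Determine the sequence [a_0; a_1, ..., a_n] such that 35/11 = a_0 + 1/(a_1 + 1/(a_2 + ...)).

[3; 5, 2]

Run the Euclidean algorithm on 35 and 11; the successive quotients are the partial quotients a_0, a_1, ... (each step inverts the fractional part left over by the previous one):
  35 = 3*11 + 2, so a_0 = 3.
  11 = 5*2 + 1, so a_1 = 5.
  2 = 2*1 + 0, so a_2 = 2.
The remainder reaches 0 after 3 divisions, so the expansion has 3 partial quotients, read off in order.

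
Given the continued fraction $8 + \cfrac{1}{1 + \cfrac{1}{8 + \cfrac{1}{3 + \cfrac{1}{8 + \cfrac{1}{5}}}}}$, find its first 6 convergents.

8/1, 9/1, 80/9, 249/28, 2072/233, 10609/1193

Using the convergent recurrence p_i = a_i*p_{i-1} + p_{i-2}, q_i = a_i*q_{i-1} + q_{i-2} with p_{-2}=0, p_{-1}=1, q_{-2}=1, q_{-1}=0:
  i=0: a_0=8, p_0 = 8*1 + 0 = 8, q_0 = 8*0 + 1 = 1.
  i=1: a_1=1, p_1 = 1*8 + 1 = 9, q_1 = 1*1 + 0 = 1.
  i=2: a_2=8, p_2 = 8*9 + 8 = 80, q_2 = 8*1 + 1 = 9.
  i=3: a_3=3, p_3 = 3*80 + 9 = 249, q_3 = 3*9 + 1 = 28.
  i=4: a_4=8, p_4 = 8*249 + 80 = 2072, q_4 = 8*28 + 9 = 233.
  i=5: a_5=5, p_5 = 5*2072 + 249 = 10609, q_5 = 5*233 + 28 = 1193.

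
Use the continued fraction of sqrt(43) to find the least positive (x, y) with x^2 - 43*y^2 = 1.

(x, y) = (3482, 531)

First expand sqrt(43) as a continued fraction. With x_i = (sqrt(43) + m_i)/d_i and (m_0, d_0) = (0, 1): a_0 = floor(sqrt(43)) = 6, since 6^2 = 36 <= 43 < 49 = 7^2.
Iterate m_{i+1} = d_i*a_i - m_i, d_{i+1} = (43 - m_{i+1}^2)/d_i, a_{i+1} = floor((a_0 + m_{i+1})/d_{i+1}):
  m_1 = 1*6 - 0 = 6, d_1 = (43 - 6^2)/1 = 7/1 = 7, a_1 = floor((6 + 6)/7) = 1.
  m_2 = 7*1 - 6 = 1, d_2 = (43 - 1^2)/7 = 42/7 = 6, a_2 = floor((6 + 1)/6) = 1.
  m_3 = 6*1 - 1 = 5, d_3 = (43 - 5^2)/6 = 18/6 = 3, a_3 = floor((6 + 5)/3) = 3.
  m_4 = 3*3 - 5 = 4, d_4 = (43 - 4^2)/3 = 27/3 = 9, a_4 = floor((6 + 4)/9) = 1.
  m_5 = 9*1 - 4 = 5, d_5 = (43 - 5^2)/9 = 18/9 = 2, a_5 = floor((6 + 5)/2) = 5.
  m_6 = 2*5 - 5 = 5, d_6 = (43 - 5^2)/2 = 18/2 = 9, a_6 = floor((6 + 5)/9) = 1.
  m_7 = 9*1 - 5 = 4, d_7 = (43 - 4^2)/9 = 27/9 = 3, a_7 = floor((6 + 4)/3) = 3.
  m_8 = 3*3 - 4 = 5, d_8 = (43 - 5^2)/3 = 18/3 = 6, a_8 = floor((6 + 5)/6) = 1.
  m_9 = 6*1 - 5 = 1, d_9 = (43 - 1^2)/6 = 42/6 = 7, a_9 = floor((6 + 1)/7) = 1.
  m_10 = 7*1 - 1 = 6, d_10 = (43 - 6^2)/7 = 7/7 = 1, a_10 = floor((6 + 6)/1) = 12.
  m_11 = 1*12 - 6 = 6, d_11 = (43 - 6^2)/1 = 7/1 = 7: (m_11, d_11) = (m_1, d_1) = (6, 7), so from here the quotients repeat a_1, ..., a_10; the period length is 10.
So sqrt(43) = [6; (1, 1, 3, 1, 5, 1, 3, 1, 1, 12)] with period length k = 10.
k is even, so the fundamental solution of x^2 - 43y^2 = 1 is (p_{k-1}, q_{k-1}) = (p_9, q_9); compute convergents through index 9.
Convergents (p_i = a_i*p_{i-1} + p_{i-2}, q_i = a_i*q_{i-1} + q_{i-2} with p_{-2}=0, p_{-1}=1, q_{-2}=1, q_{-1}=0):
  i=0: a_0=6, p_0 = 6*1 + 0 = 6, q_0 = 6*0 + 1 = 1.
  i=1: a_1=1, p_1 = 1*6 + 1 = 7, q_1 = 1*1 + 0 = 1.
  i=2: a_2=1, p_2 = 1*7 + 6 = 13, q_2 = 1*1 + 1 = 2.
  i=3: a_3=3, p_3 = 3*13 + 7 = 46, q_3 = 3*2 + 1 = 7.
  i=4: a_4=1, p_4 = 1*46 + 13 = 59, q_4 = 1*7 + 2 = 9.
  i=5: a_5=5, p_5 = 5*59 + 46 = 341, q_5 = 5*9 + 7 = 52.
  i=6: a_6=1, p_6 = 1*341 + 59 = 400, q_6 = 1*52 + 9 = 61.
  i=7: a_7=3, p_7 = 3*400 + 341 = 1541, q_7 = 3*61 + 52 = 235.
  i=8: a_8=1, p_8 = 1*1541 + 400 = 1941, q_8 = 1*235 + 61 = 296.
  i=9: a_9=1, p_9 = 1*1941 + 1541 = 3482, q_9 = 1*296 + 235 = 531.
Check: 3482^2 - 43*531^2 = 12124324 - 12124323 = 1, so (x, y) = (3482, 531) solves the equation, and by the theorem it is the least positive solution.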